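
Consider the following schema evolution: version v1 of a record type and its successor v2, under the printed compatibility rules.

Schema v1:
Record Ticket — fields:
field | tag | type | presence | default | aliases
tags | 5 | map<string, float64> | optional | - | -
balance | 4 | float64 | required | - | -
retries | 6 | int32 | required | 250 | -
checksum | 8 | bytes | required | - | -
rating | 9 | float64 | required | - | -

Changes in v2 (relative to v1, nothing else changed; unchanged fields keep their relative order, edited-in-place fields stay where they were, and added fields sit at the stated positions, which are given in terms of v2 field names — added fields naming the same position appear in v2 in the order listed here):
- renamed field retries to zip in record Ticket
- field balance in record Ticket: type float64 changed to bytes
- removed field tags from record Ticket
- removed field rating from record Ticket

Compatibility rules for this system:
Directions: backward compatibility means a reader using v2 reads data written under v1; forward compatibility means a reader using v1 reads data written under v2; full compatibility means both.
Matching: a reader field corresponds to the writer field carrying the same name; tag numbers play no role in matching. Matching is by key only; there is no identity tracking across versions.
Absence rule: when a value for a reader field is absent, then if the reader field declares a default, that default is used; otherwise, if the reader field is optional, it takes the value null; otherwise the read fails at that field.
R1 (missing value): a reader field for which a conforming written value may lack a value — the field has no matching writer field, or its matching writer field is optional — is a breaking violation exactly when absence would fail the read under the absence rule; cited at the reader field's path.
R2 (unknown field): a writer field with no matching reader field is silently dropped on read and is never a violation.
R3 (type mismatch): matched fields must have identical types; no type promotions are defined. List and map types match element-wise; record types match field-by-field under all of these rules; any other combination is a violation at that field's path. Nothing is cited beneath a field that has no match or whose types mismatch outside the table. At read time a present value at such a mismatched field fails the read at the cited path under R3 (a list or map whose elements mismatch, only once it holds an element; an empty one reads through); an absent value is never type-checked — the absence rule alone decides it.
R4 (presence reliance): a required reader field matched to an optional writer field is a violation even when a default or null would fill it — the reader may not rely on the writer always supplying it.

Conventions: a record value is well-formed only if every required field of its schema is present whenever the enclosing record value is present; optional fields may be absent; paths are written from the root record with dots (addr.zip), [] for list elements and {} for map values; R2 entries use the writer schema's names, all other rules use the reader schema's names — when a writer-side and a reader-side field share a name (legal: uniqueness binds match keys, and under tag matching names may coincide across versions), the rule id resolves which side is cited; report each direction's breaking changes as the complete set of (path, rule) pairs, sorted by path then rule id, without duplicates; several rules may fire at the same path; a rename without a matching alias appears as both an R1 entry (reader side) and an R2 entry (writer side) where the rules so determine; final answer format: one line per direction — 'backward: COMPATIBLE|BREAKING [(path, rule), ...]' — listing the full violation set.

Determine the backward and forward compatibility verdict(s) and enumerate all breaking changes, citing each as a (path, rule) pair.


backward: BREAKING [(balance, R3)]; forward: BREAKING [(balance, R3), (rating, R1)]

the writer's type comes first in each Ticket pair
backward on Ticket — v2 reading data written by v1:
  float64 -> bytes, writer required: balance aligns to balance
  zip: no writer-side match
  bytes -> bytes, writer required: checksum aligns to checksum
  writer field tags has no reader counterpart
  writer field retries has no reader counterpart
  writer field rating has no reader counterpart
  R3 fires at balance
  => backward verdict for Ticket: BREAKING, 1 violation(s)
forward on Ticket — v1 reading data written by v2:
  tags: no writer-side match
  bytes -> float64, writer required: balance aligns to balance
  retries: no writer-side match
  bytes -> bytes, writer required: checksum aligns to checksum
  rating: no writer-side match
  writer field zip has no reader counterpart
  R3 fires at balance
  R1 fires at rating
  => forward verdict for Ticket: BREAKING, 2 violation(s)


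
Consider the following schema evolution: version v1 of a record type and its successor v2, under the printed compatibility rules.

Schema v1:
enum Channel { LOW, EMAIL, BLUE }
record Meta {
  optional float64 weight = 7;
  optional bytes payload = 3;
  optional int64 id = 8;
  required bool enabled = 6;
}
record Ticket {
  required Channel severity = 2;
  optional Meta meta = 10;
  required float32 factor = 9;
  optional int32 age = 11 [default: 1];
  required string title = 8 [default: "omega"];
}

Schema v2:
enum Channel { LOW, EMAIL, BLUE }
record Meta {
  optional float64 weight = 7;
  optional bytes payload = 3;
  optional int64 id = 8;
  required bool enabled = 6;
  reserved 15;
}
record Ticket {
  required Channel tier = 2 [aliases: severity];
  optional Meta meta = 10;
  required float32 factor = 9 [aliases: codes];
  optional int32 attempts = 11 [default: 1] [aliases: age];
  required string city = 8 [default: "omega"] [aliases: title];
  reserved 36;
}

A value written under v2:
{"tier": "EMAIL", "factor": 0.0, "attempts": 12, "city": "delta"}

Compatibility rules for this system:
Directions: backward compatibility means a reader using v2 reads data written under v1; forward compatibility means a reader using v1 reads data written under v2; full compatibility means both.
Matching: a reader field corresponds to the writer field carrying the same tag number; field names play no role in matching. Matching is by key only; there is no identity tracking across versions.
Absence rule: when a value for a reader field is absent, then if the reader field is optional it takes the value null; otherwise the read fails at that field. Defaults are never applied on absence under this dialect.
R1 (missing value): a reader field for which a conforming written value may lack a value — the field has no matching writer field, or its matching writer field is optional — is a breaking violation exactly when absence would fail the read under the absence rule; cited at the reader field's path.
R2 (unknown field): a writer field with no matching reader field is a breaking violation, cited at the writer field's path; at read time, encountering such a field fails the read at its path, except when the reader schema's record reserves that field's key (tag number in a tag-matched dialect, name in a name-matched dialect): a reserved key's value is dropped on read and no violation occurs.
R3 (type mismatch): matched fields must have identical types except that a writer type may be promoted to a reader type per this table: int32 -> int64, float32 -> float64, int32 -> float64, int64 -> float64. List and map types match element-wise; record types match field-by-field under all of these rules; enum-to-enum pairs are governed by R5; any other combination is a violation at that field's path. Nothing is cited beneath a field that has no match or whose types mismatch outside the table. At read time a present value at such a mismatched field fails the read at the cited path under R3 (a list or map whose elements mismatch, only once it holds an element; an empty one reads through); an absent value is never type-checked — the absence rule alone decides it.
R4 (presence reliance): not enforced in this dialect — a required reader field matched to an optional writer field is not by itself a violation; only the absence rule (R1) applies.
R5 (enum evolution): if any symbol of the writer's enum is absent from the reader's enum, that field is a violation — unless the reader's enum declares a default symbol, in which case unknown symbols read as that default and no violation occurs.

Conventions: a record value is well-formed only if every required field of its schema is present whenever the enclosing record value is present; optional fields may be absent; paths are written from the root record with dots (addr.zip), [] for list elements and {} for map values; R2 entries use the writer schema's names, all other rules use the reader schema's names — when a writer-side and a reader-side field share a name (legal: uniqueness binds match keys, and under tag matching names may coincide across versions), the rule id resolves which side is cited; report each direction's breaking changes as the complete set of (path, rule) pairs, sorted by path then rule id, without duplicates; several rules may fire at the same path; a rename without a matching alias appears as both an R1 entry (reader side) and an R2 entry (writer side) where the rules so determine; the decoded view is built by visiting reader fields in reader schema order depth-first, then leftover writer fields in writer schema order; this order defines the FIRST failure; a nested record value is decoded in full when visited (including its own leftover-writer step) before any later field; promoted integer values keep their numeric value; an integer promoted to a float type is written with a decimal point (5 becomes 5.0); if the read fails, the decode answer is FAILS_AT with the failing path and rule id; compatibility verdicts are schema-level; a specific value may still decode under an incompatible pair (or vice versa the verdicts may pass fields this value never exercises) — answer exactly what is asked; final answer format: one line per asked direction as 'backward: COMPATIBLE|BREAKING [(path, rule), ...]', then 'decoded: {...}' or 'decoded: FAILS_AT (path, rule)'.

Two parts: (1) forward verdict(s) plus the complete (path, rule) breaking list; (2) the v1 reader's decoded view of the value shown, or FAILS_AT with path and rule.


forward: COMPATIBLE []; decoded: {"severity": "EMAIL", "meta": null, "factor": 0.0, "age": 12, "title": "delta"}

in Ticket below, arrows point writer -> reader
forward on Ticket — v1 reading data written by v2:
  writer required, Channel -> Channel: reader severity maps from writer tier
  writer optional, Meta -> Meta: reader meta maps from writer meta
  writer required, float32 -> float32: reader factor maps from writer factor
  writer optional, int32 -> int32: reader age maps from writer attempts
  writer required, string -> string: reader title maps from writer city
  writer optional, float64 -> float64: reader meta.weight maps from writer meta.weight
  writer optional, bytes -> bytes: reader meta.payload maps from writer meta.payload
  writer optional, int64 -> int64: reader meta.id maps from writer meta.id
  writer required, bool -> bool: reader meta.enabled maps from writer meta.enabled
  => forward: COMPATIBLE
decoding the Ticket value with the v1 reader:
  severity := "EMAIL" (from writer tier)
  meta := null (not supplied -> null)
  factor := 0.0
  age := 12 (from writer attempts)
  title := "delta" (from writer city)
  => decoded: {"severity": "EMAIL", "meta": null, "factor": 0.0, "age": 12, "title": "delta"}
checking off the Ticket differences that do not matter here:
  renamed field age to attempts in record Ticket (alias age declared on the renamed field) -> triggers nothing under Ticket's printed rules — same verdict
  renamed field severity to tier in record Ticket (alias severity declared on the renamed field) -> triggers nothing under Ticket's printed rules — same verdict
  renamed field title to city in record Ticket (alias title declared on the renamed field) -> triggers nothing under Ticket's printed rules — same verdict


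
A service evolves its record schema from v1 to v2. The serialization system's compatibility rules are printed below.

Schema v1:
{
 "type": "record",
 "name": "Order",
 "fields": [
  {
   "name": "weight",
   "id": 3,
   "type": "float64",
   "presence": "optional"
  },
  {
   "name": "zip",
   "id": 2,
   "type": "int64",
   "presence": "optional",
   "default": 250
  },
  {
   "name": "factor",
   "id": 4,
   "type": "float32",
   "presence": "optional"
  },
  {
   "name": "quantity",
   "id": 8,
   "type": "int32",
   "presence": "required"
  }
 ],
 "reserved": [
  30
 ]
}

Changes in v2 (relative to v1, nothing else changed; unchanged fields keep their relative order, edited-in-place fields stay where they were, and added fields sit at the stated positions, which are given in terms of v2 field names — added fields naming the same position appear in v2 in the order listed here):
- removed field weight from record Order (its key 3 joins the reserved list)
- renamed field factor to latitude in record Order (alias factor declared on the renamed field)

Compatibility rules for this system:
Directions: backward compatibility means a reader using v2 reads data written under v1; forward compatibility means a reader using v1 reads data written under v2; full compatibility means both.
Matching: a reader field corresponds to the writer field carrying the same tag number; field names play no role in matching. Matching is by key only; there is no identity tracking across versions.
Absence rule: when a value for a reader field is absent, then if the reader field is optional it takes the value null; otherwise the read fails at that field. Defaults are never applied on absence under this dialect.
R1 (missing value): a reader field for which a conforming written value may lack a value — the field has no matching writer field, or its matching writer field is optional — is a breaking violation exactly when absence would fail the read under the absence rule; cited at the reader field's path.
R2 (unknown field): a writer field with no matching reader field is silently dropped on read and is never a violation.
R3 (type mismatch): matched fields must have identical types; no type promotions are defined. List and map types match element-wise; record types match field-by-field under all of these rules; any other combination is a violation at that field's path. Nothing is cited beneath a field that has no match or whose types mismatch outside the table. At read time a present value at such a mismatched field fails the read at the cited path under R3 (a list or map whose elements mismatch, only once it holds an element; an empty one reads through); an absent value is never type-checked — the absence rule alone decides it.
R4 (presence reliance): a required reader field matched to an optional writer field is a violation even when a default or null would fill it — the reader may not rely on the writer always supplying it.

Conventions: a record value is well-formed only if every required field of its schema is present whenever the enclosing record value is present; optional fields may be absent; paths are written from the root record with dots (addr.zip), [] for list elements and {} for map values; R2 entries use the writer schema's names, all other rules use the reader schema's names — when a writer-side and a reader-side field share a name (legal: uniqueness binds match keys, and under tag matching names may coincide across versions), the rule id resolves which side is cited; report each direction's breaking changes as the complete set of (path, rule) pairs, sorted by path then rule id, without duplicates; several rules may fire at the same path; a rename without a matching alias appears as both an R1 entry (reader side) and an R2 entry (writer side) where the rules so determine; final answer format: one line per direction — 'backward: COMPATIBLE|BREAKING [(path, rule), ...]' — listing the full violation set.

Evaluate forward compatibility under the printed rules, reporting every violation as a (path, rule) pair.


each type pair in Order: writer, then reader
forward analysis of Order with v1 as reader and v2 as writer:
  weight: no writer match
  zip: int64 -> int64, writer optional; from zip
  factor: float32 -> float32, writer optional; from latitude
  quantity: int32 -> int32, writer required; from quantity
  => forward verdict for Order: COMPATIBLE, no violations
the rest of the Order diff is inert for this question:
  removed field weight from record Order (its key 3 joins the reserved list) -> no rule fires on it in Order's dialect; the asked verdict holds
  renamed field factor to latitude in record Order (alias factor declared on the renamed field) -> no rule fires on it in Order's dialect; the asked verdict holds

forward: COMPATIBLE []


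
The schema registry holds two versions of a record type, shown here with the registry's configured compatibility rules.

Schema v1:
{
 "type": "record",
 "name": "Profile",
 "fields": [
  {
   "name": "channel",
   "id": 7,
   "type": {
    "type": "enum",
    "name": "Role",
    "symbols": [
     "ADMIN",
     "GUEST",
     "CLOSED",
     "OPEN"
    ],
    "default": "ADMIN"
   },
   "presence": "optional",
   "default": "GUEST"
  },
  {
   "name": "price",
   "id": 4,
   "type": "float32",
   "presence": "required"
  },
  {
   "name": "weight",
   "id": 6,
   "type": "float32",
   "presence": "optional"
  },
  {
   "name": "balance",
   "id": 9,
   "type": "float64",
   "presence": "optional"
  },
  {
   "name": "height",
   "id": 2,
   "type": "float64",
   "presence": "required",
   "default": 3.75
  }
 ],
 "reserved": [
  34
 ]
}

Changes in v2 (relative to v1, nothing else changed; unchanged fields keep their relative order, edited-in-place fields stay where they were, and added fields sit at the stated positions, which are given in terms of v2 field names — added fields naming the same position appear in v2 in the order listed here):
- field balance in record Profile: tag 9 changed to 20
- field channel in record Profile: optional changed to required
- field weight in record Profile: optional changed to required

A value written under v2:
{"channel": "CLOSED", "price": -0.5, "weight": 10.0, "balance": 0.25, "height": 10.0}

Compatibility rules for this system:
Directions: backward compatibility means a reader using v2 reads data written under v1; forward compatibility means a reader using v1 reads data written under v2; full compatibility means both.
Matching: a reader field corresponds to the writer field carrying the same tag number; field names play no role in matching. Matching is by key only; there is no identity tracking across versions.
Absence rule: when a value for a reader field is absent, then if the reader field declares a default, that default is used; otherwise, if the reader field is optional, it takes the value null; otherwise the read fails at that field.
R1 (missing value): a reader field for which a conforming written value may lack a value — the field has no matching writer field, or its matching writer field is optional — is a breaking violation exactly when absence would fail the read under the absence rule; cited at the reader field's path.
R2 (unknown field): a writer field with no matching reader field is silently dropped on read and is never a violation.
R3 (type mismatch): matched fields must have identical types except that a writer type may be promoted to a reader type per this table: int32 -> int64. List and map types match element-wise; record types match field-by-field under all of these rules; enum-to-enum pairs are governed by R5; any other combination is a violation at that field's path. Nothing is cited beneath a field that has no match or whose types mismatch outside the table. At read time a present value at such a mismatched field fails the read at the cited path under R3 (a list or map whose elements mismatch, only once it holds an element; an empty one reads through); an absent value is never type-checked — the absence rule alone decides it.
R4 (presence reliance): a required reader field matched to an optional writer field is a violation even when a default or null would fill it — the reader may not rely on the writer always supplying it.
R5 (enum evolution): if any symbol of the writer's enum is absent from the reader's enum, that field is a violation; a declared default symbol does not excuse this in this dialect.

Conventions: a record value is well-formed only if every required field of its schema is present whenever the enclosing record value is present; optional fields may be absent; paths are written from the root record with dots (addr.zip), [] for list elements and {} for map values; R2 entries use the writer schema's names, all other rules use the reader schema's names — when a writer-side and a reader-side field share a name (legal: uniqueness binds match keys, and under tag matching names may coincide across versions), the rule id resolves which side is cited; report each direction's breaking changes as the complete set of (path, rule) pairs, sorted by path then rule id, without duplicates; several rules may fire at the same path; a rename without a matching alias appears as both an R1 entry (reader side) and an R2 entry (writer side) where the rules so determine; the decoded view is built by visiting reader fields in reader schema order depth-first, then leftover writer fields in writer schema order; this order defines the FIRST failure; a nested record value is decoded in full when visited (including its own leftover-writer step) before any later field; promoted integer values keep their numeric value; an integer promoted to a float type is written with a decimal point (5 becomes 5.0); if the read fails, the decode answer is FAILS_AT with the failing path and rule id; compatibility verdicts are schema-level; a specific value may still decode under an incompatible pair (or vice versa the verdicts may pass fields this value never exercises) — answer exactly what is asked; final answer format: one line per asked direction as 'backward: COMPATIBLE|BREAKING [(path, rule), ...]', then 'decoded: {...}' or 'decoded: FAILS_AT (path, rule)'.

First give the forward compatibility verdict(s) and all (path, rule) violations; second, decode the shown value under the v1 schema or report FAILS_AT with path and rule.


forward: COMPATIBLE []; decoded: {"channel": "CLOSED", "price": -0.5, "weight": 10.0, "balance": null, "height": 10.0}

in Profile below, arrows point writer -> reader
forward analysis of Profile with v1 as reader and v2 as writer:
  channel <- channel (Role -> Role, writer required)
  price <- price (float32 -> float32, writer required)
  weight <- weight (float32 -> float32, writer required)
  balance has no writer counterpart
  height <- height (float64 -> float64, writer required)
  writer balance: unknown to reader
  => forward: COMPATIBLE
decoding the Profile value with the v1 reader:
  channel := "CLOSED"
  price := -0.5
  weight := 10.0
  balance := null (absent, optional -> null)
  height := 10.0
  writer balance: unknown -> dropped
  => decoded: {"channel": "CLOSED", "price": -0.5, "weight": 10.0, "balance": null, "height": 10.0}
checking off the Profile differences that do not matter here:
  field channel in record Profile: optional changed to required -> matters only for Profile's backward compatibility — outside the asked direction
  field weight in record Profile: optional changed to required -> matters only for Profile's backward compatibility — outside the asked direction


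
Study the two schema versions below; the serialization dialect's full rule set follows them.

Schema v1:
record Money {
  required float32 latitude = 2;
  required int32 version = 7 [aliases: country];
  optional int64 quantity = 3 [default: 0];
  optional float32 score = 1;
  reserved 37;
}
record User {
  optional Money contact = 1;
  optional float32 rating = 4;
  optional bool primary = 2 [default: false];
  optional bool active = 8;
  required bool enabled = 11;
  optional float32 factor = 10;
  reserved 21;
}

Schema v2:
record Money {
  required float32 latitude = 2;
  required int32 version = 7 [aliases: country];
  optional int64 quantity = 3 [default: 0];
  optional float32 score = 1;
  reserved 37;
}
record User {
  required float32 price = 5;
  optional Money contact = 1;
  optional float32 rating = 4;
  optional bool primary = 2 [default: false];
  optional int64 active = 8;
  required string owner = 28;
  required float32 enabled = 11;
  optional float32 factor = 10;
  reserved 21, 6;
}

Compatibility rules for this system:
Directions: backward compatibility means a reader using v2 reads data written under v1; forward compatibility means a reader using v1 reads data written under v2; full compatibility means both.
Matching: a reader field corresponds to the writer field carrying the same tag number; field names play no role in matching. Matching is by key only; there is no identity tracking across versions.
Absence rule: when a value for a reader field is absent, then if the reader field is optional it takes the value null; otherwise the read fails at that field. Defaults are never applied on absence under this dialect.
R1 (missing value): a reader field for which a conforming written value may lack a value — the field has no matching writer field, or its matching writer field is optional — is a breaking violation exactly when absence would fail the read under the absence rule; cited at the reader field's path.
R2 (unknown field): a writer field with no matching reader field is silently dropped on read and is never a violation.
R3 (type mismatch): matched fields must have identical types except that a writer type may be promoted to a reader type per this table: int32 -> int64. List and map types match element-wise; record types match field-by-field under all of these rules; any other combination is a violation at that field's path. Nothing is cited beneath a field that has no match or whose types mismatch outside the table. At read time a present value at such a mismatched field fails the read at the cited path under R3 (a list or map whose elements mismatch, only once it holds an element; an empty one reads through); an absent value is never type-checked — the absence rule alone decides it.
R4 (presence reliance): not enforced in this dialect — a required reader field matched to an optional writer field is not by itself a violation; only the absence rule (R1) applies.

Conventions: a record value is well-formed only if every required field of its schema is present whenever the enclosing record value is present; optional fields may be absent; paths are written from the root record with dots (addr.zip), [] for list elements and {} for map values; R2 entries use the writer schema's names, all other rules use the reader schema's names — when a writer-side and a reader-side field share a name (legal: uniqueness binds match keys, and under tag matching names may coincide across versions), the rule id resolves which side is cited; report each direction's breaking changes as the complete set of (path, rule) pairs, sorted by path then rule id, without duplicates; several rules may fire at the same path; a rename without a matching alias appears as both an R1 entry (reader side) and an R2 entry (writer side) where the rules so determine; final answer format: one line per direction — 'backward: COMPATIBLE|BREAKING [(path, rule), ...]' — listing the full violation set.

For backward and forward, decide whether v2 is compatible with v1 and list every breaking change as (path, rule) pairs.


backward: BREAKING [(active, R3), (enabled, R3), (owner, R1), (price, R1)]; forward: BREAKING [(active, R3), (enabled, R3)]

arrows below run writer -> reader for User
checking backward for User: reader v2 against writer v1:
  no writer field matches reader price
  contact <- contact (Money -> Money, writer optional)
  rating <- rating (float32 -> float32, writer optional)
  primary <- primary (bool -> bool, writer optional)
  active <- active (bool -> int64, writer optional)
  no writer field matches reader owner
  enabled <- enabled (bool -> float32, writer required)
  factor <- factor (float32 -> float32, writer optional)
  contact.latitude <- contact.latitude (float32 -> float32, writer required)
  contact.version <- contact.version (int32 -> int32, writer required)
  contact.quantity <- contact.quantity (int64 -> int64, writer optional)
  contact.score <- contact.score (float32 -> float32, writer optional)
  R3 fires at active
  R3 fires at enabled
  R1 fires at owner
  R1 fires at price
  backward on User therefore BREAKING (4)
checking forward for User: reader v1 against writer v2:
  contact <- contact (Money -> Money, writer optional)
  rating <- rating (float32 -> float32, writer optional)
  primary <- primary (bool -> bool, writer optional)
  active <- active (int64 -> bool, writer optional)
  enabled <- enabled (float32 -> bool, writer required)
  factor <- factor (float32 -> float32, writer optional)
  writer field price has no reader counterpart
  writer field owner has no reader counterpart
  contact.latitude <- contact.latitude (float32 -> float32, writer required)
  contact.version <- contact.version (int32 -> int32, writer required)
  contact.quantity <- contact.quantity (int64 -> int64, writer optional)
  contact.score <- contact.score (float32 -> float32, writer optional)
  R3 fires at active
  R3 fires at enabled
  forward on User therefore BREAKING (2)


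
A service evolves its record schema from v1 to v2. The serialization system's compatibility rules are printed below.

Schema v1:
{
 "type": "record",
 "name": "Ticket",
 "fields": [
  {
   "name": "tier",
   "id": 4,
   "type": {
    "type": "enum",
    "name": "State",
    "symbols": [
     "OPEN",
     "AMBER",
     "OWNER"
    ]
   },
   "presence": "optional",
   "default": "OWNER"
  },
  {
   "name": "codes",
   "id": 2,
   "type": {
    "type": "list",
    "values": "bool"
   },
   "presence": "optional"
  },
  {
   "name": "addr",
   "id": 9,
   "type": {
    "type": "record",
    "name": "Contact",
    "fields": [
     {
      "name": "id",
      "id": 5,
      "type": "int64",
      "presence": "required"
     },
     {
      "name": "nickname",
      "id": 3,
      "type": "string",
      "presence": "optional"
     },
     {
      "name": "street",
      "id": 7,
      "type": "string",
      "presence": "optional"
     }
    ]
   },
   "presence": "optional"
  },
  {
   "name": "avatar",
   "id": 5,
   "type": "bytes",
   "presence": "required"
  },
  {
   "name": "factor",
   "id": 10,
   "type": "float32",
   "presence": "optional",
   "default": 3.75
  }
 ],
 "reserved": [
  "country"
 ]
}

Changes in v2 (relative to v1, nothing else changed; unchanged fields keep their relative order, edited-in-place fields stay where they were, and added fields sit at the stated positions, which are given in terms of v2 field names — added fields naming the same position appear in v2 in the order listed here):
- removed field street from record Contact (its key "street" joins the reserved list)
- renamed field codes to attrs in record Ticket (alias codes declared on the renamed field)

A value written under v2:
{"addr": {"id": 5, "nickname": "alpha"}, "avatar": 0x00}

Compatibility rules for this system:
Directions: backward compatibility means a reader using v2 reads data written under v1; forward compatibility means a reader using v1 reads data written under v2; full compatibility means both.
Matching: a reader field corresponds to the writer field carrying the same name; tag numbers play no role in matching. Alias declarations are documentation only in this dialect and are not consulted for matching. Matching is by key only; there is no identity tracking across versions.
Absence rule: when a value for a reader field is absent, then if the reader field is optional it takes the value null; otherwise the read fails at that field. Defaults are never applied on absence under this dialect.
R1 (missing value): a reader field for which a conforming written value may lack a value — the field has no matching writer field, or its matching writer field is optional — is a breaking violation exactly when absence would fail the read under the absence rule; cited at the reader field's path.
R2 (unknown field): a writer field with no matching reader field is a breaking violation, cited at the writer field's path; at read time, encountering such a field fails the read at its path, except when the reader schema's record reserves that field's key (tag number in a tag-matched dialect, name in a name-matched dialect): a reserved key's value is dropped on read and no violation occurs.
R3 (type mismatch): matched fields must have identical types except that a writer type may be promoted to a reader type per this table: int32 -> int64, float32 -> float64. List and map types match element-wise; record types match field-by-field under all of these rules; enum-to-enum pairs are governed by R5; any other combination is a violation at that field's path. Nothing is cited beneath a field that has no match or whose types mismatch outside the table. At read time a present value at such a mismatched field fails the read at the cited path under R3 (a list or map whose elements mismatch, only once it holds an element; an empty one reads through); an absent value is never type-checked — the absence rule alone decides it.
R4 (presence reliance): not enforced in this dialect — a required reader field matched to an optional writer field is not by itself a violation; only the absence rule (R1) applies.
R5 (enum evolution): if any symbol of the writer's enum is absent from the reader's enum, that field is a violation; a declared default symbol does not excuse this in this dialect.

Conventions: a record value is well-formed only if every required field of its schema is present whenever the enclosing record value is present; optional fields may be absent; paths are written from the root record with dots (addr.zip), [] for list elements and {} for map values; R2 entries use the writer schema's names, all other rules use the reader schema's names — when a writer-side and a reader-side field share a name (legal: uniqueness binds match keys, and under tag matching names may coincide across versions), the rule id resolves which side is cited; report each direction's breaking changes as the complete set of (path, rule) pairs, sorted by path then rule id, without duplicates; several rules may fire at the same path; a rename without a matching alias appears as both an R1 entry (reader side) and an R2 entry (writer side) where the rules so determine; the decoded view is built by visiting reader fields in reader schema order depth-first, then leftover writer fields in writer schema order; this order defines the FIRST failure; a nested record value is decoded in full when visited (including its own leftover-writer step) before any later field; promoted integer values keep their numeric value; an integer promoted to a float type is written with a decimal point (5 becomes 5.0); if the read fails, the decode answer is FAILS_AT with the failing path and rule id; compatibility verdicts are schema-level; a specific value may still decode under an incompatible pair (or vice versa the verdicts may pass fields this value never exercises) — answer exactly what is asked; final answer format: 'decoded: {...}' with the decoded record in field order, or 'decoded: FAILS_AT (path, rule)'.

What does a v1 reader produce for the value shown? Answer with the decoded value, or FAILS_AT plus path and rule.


in Ticket below, arrows point writer -> reader
migrating the Ticket value to v1:
  tier := null (not supplied -> null)
  codes := null (not supplied -> null)
  addr.id := 5
  addr.nickname := "alpha"
  addr.street := null (not supplied -> null)
  avatar := 0x00
  factor := null (not supplied -> null)
  => decoded: {"tier": null, "codes": null, "addr": {"id": 5, "nickname": "alpha", "street": null}, "avatar": 0x00, "factor": null}
checking off the Ticket differences that do not matter here:
  removed field street from record Contact (its key "street" joins the reserved list) -> fires no rule on Ticket under this dialect and leaves the result unchanged
  renamed field codes to attrs in record Ticket (alias codes declared on the renamed field) -> schema-level compatibility only; this Ticket value's decode is unchanged

decoded: {"tier": null, "codes": null, "addr": {"id": 5, "nickname": "alpha", "street": null}, "avatar": 0x00, "factor": null}


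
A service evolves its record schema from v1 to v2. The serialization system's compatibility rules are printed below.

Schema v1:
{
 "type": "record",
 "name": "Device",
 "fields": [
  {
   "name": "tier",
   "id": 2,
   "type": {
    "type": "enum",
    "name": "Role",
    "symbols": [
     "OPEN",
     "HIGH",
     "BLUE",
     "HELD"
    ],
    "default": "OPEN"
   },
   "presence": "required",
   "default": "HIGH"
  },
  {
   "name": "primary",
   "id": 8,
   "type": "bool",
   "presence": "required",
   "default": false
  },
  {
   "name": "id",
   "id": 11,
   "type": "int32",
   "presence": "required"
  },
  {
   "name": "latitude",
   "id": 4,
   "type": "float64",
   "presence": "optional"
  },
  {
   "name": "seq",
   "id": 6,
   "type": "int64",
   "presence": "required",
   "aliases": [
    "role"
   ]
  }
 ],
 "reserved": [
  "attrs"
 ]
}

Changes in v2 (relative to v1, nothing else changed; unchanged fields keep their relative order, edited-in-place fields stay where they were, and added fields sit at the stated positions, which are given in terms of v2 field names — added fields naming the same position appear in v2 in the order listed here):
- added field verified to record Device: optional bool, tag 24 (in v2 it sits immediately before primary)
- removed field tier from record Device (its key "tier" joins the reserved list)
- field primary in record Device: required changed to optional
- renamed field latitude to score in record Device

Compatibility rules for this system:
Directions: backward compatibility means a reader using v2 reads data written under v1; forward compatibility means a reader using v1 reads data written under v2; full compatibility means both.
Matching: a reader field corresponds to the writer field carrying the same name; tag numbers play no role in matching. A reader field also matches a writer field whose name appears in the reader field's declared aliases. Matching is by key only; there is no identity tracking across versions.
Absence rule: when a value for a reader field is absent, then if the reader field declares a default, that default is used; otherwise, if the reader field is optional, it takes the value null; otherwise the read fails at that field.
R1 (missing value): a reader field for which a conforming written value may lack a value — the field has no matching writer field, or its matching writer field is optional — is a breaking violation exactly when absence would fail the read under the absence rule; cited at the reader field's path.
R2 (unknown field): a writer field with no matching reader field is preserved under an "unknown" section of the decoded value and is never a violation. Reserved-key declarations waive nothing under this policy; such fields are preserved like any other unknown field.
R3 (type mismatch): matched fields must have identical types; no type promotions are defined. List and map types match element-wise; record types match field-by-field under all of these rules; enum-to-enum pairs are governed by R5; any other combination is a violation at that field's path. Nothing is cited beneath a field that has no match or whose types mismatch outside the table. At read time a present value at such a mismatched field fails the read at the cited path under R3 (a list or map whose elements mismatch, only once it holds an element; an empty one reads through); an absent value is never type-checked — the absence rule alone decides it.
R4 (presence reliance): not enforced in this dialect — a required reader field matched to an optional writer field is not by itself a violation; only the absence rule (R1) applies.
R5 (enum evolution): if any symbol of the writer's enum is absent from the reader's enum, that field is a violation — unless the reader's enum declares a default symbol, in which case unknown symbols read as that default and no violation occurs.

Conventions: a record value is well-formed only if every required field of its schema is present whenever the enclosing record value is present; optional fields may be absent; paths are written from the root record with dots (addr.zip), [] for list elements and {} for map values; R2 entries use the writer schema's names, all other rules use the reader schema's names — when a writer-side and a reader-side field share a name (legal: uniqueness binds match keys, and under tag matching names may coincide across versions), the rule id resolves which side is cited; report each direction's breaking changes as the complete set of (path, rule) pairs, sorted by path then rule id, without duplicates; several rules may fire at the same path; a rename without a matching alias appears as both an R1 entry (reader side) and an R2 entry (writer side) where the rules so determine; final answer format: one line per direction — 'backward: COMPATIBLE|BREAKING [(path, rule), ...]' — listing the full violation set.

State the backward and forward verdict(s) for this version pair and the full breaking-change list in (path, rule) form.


backward: COMPATIBLE []; forward: COMPATIBLE []

the writer's type comes first in each Device pair
backward on Device — v2 reading data written by v1:
  verified: no writer match
  primary: bool -> bool, writer required; from primary
  id: int32 -> int32, writer required; from id
  score: no writer match
  seq: int64 -> int64, writer required; from seq
  writer tier: unknown to reader
  writer latitude: unknown to reader
  => backward verdict for Device: COMPATIBLE, no violations
forward on Device — v1 reading data written by v2:
  tier: no writer match
  primary: bool -> bool, writer optional; from primary
  id: int32 -> int32, writer required; from id
  latitude: no writer match
  seq: int64 -> int64, writer required; from seq
  writer verified: unknown to reader
  writer score: unknown to reader
  => forward verdict for Device: COMPATIBLE, no violations
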